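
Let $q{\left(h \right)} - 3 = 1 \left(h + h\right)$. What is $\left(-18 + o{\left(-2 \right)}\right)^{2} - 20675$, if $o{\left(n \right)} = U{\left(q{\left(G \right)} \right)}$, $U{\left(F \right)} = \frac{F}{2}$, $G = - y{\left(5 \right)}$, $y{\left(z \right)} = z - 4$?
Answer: $- \frac{81475}{4} \approx -20369.0$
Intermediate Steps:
$y{\left(z \right)} = -4 + z$ ($y{\left(z \right)} = z - 4 = -4 + z$)
$G = -1$ ($G = - (-4 + 5) = \left(-1\right) 1 = -1$)
$q{\left(h \right)} = 3 + 2 h$ ($q{\left(h \right)} = 3 + 1 \left(h + h\right) = 3 + 1 \cdot 2 h = 3 + 2 h$)
$U{\left(F \right)} = \frac{F}{2}$ ($U{\left(F \right)} = F \frac{1}{2} = \frac{F}{2}$)
$o{\left(n \right)} = \frac{1}{2}$ ($o{\left(n \right)} = \frac{3 + 2 \left(-1\right)}{2} = \frac{3 - 2}{2} = \frac{1}{2} \cdot 1 = \frac{1}{2}$)
$\left(-18 + o{\left(-2 \right)}\right)^{2} - 20675 = \left(-18 + \frac{1}{2}\right)^{2} - 20675 = \left(- \frac{35}{2}\right)^{2} - 20675 = \frac{1225}{4} - 20675 = - \frac{81475}{4}$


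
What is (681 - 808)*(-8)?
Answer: 1016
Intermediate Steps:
(681 - 808)*(-8) = -127*(-8) = 1016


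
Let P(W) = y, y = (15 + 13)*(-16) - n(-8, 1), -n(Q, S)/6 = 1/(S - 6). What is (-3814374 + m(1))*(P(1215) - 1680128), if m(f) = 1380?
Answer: 32040153900684/5 ≈ 6.4080e+12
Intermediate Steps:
n(Q, S) = -6/(-6 + S) (n(Q, S) = -6/(S - 6) = -6/(-6 + S))
y = -2246/5 (y = (15 + 13)*(-16) - (-6)/(-6 + 1) = 28*(-16) - (-6)/(-5) = -448 - (-6)*(-1)/5 = -448 - 1*6/5 = -448 - 6/5 = -2246/5 ≈ -449.20)
P(W) = -2246/5
(-3814374 + m(1))*(P(1215) - 1680128) = (-3814374 + 1380)*(-2246/5 - 1680128) = -3812994*(-8402886/5) = 32040153900684/5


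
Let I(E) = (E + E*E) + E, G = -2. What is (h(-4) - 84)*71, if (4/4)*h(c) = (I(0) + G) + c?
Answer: -6390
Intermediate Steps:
I(E) = E**2 + 2*E (I(E) = (E + E**2) + E = E**2 + 2*E)
h(c) = -2 + c (h(c) = (0*(2 + 0) - 2) + c = (0*2 - 2) + c = (0 - 2) + c = -2 + c)
(h(-4) - 84)*71 = ((-2 - 4) - 84)*71 = (-6 - 84)*71 = -90*71 = -6390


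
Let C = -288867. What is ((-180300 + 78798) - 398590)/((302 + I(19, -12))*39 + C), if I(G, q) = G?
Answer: 125023/69087 ≈ 1.8096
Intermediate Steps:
((-180300 + 78798) - 398590)/((302 + I(19, -12))*39 + C) = ((-180300 + 78798) - 398590)/((302 + 19)*39 - 288867) = (-101502 - 398590)/(321*39 - 288867) = -500092/(12519 - 288867) = -500092/(-276348) = -500092*(-1/276348) = 125023/69087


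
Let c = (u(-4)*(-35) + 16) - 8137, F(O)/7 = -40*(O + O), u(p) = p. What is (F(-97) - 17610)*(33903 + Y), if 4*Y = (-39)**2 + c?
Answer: 1185292480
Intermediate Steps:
F(O) = -560*O (F(O) = 7*(-40*(O + O)) = 7*(-80*O) = -560*O)
c = -7981 (c = (-4*(-35) + 16) - 8137 = (140 + 16) - 8137 = 156 - 8137 = -7981)
Y = -1615 (Y = ((-39)**2 - 7981)/4 = (1521 - 7981)/4 = (1/4)*(-6460) = -1615)
(F(-97) - 17610)*(33903 + Y) = (-560*(-97) - 17610)*(33903 - 1615) = (54320 - 17610)*32288 = 36710*32288 = 1185292480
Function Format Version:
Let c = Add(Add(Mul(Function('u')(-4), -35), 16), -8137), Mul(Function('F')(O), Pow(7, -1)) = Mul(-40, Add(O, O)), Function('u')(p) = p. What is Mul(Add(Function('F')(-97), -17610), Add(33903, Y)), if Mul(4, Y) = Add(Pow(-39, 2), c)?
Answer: 1185292480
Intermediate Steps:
Function('F')(O) = Mul(-560, O) (Function('F')(O) = Mul(7, Mul(-40, Add(O, O))) = Mul(7, Mul(-40, Mul(2, O))) = Mul(7, Mul(-80, O)) = Mul(-560, O))
c = -7981 (c = Add(Add(Mul(-4, -35), 16), -8137) = Add(Add(140, 16), -8137) = Add(156, -8137) = -7981)
Y = -1615 (Y = Mul(Rational(1, 4), Add(Pow(-39, 2), -7981)) = Mul(Rational(1, 4), Add(1521, -7981)) = Mul(Rational(1, 4), -6460) = -1615)
Mul(Add(Function('F')(-97), -17610), Add(33903, Y)) = Mul(Add(Mul(-560, -97), -17610), Add(33903, -1615)) = Mul(Add(54320, -17610), 32288) = Mul(36710, 32288) = 1185292480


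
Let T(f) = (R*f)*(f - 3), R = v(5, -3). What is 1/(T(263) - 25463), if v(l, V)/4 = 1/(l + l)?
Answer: 1/1889 ≈ 0.00052938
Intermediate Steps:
v(l, V) = 2/l (v(l, V) = 4/(l + l) = 4/((2*l)) = 4*(1/(2*l)) = 2/l)
R = 2/5 ≈ 0.40000
T(f) = 2*f*(-3 + f)/5 (T(f) = (2*f/5)*(f - 3) = (2*f/5)*(-3 + f) = 2*f*(-3 + f)/5)
1/(T(263) - 25463) = 1/((2/5)*263*(-3 + 263) - 25463) = 1/((2/5)*263*260 - 25463) = 1/(27352 - 25463) = 1/1889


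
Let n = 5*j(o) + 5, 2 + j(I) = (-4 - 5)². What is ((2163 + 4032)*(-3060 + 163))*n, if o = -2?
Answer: -7178766000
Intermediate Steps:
j(I) = 79 (j(I) = -2 + (-4 - 5)² = -2 + (-9)² = -2 + 81 = 79)
n = 400 (n = 5*79 + 5 = 395 + 5 = 400)
((2163 + 4032)*(-3060 + 163))*n = ((2163 + 4032)*(-3060 + 163))*400 = (6195*(-2897))*400 = -17946915*400 = -7178766000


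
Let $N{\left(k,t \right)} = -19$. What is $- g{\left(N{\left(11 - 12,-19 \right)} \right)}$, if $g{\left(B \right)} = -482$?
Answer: $482$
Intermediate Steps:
$- g{\left(N{\left(11 - 12,-19 \right)} \right)} = \left(-1\right) \left(-482\right) = 482$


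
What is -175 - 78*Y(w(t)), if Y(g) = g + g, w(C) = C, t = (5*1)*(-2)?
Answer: 1385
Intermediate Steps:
t = -10 (t = 5*(-2) = -10)
Y(g) = 2*g
-175 - 78*Y(w(t)) = -175 - 156*(-10) = -175 - 78*(-20) = -175 + 1560 = 1385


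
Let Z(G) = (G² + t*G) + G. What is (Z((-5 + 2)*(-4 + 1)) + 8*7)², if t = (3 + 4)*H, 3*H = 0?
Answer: 21316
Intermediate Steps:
H = 0 (H = (⅓)*0 = 0)
t = 0 (t = (3 + 4)*0 = 7*0 = 0)
Z(G) = G + G² (Z(G) = (G² + 0*G) + G = (G² + 0) + G = G² + G = G + G²)
(Z((-5 + 2)*(-4 + 1)) + 8*7)² = (((-5 + 2)*(-4 + 1))*(1 + (-5 + 2)*(-4 + 1)) + 8*7)² = ((-3*(-3))*(1 - 3*(-3)) + 56)² = (9*(1 + 9) + 56)² = (9*10 + 56)² = (90 + 56)² = 146² = 21316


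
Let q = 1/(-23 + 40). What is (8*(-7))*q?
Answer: -56/17 ≈ -3.2941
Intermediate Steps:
q = 1/17 ≈ 0.058824
(8*(-7))*q = (8*(-7))*(1/17) = -56*1/17 = -56/17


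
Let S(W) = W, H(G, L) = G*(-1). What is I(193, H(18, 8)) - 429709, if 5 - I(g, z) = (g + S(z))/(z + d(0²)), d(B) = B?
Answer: -7734497/18 ≈ -4.2969e+5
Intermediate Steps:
H(G, L) = -G
I(g, z) = 5 - (g + z)/z (I(g, z) = 5 - (g + z)/(z + 0²) = 5 - (g + z)/(z + 0) = 5 - (g + z)/z)
I(193, H(18, 8)) - 429709 = (4 - 1*193/(-1*18)) - 429709 = (4 - 1*193/(-18)) - 429709 = (4 - 1*193*(-1/18)) - 429709 = (4 + 193/18) - 429709 = 265/18 - 429709 = -7734497/18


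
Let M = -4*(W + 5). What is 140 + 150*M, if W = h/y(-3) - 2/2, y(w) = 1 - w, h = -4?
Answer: -1660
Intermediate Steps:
W = -2 (W = -4/(1 - 1*(-3)) - 2/2 = -4/(1 + 3) - 2*½ = -4/4 - 1 = -4*¼ - 1 = -1 - 1 = -2)
M = -12 (M = -4*(-2 + 5) = -4*3 = -12)
140 + 150*M = 140 + 150*(-12) = 140 - 1800 = -1660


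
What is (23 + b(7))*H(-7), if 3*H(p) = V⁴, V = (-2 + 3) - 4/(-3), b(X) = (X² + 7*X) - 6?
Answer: 276115/243 ≈ 1136.3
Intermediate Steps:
b(X) = -6 + X² + 7*X
V = 7/3 (V = 1 - 4*(-⅓) = 1 + 4/3 = 7/3 ≈ 2.3333)
H(p) = 2401/243 (H(p) = (7/3)⁴/3 = (⅓)*(2401/81) = 2401/243)
(23 + b(7))*H(-7) = (23 + (-6 + 7² + 7*7))*(2401/243) = (23 + (-6 + 49 + 49))*(2401/243) = (23 + 92)*(2401/243) = 115*(2401/243) = 276115/243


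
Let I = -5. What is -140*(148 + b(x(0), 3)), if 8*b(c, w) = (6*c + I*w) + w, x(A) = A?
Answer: -20510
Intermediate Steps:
b(c, w) = -w/2 + 3*c/4 (b(c, w) = ((6*c - 5*w) + w)/8 = ((-5*w + 6*c) + w)/8 = (-4*w + 6*c)/8 = -w/2 + 3*c/4)
-140*(148 + b(x(0), 3)) = -140*(148 + (-½*3 + (¾)*0)) = -140*(148 + (-3/2 + 0)) = -140*(148 - 3/2) = -140*293/2 = -20510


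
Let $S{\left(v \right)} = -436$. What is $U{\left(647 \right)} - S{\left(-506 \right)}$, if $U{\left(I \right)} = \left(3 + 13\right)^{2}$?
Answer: $692$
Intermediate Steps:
$U{\left(I \right)} = 256$ ($U{\left(I \right)} = 16^{2} = 256$)
$U{\left(647 \right)} - S{\left(-506 \right)} = 256 - -436 = 256 + 436 = 692$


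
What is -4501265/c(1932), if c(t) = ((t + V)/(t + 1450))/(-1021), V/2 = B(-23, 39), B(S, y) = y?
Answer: 1554296707283/201 ≈ 7.7328e+9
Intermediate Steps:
V = 78 (V = 2*39 = 78)
c(t) = -(78 + t)/(1021*(1450 + t)) (c(t) = ((t + 78)/(t + 1450))/(-1021) = ((78 + t)/(1450 + t))*(-1/1021) = -(78 + t)/(1021*(1450 + t)))
-4501265/c(1932) = -4501265*1021*(1450 + 1932)/(-78 - 1*1932) = -4501265*3453022/(-78 - 1932) = -4501265/((1/1021)*(1/3382)*(-2010)) = -4501265/(-1005/1726511) = -4501265*(-1726511/1005) = 1554296707283/201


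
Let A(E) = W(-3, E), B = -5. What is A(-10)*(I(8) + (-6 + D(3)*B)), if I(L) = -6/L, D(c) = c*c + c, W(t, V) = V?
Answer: 1335/2 ≈ 667.50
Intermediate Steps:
D(c) = c + c² (D(c) = c² + c = c + c²)
A(E) = E
A(-10)*(I(8) + (-6 + D(3)*B)) = -10*(-6/8 + (-6 + (3*(1 + 3))*(-5))) = -10*(-6*⅛ + (-6 + (3*4)*(-5))) = -10*(-¾ + (-6 + 12*(-5))) = -10*(-¾ + (-6 - 60)) = -10*(-¾ - 66) = -10*(-267/4) = 1335/2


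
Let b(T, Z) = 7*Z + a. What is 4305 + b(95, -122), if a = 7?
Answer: 3458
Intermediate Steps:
b(T, Z) = 7 + 7*Z (b(T, Z) = 7*Z + 7 = 7 + 7*Z)
4305 + b(95, -122) = 4305 + (7 + 7*(-122)) = 4305 + (7 - 854) = 4305 - 847 = 3458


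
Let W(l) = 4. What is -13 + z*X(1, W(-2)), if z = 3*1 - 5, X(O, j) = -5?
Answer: -3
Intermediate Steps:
z = -2 (z = 3 - 5 = -2)
-13 + z*X(1, W(-2)) = -13 - 2*(-5) = -13 + 10 = -3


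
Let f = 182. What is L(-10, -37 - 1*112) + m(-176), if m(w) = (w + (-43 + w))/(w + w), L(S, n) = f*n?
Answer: -9545141/352 ≈ -27117.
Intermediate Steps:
L(S, n) = 182*n
m(w) = (-43 + 2*w)/(2*w) (m(w) = (-43 + 2*w)/((2*w)) = (-43 + 2*w)*(1/(2*w)) = (-43 + 2*w)/(2*w))
L(-10, -37 - 1*112) + m(-176) = 182*(-37 - 1*112) + (-43/2 - 176)/(-176) = 182*(-37 - 112) - 1/176*(-395/2) = 182*(-149) + 395/352 = -27118 + 395/352 = -9545141/352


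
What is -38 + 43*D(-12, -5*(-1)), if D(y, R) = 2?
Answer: 48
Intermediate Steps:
-38 + 43*D(-12, -5*(-1)) = -38 + 43*2 = -38 + 86 = 48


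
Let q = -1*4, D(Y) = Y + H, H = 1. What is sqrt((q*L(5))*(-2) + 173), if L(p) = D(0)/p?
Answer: 3*sqrt(485)/5 ≈ 13.214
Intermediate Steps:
D(Y) = 1 + Y (D(Y) = Y + 1 = 1 + Y)
q = -4
L(p) = 1/p (L(p) = (1 + 0)/p = 1/p)
sqrt((q*L(5))*(-2) + 173) = sqrt(-4/5*(-2) + 173) = sqrt(8/5 + 173) = sqrt(873/5) = 3*sqrt(485)/5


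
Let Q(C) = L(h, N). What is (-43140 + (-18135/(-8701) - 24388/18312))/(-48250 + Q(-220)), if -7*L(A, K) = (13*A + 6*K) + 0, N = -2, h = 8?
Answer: 245481903841/274639194324 ≈ 0.89383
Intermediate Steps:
L(A, K) = -13*A/7 - 6*K/7 (L(A, K) = -((13*A + 6*K) + 0)/7 = -((6*K + 13*A) + 0)/7 = -(6*K + 13*A)/7 = -13*A/7 - 6*K/7)
Q(C) = -92/7 (Q(C) = -13/7*8 - 6/7*(-2) = -104/7 + 12/7 = -92/7)
(-43140 + (-18135/(-8701) - 24388/18312))/(-48250 + Q(-220)) = (-43140 + (-18135/(-8701) - 24388/18312))/(-48250 - 92/7) = (-43140 + (-18135*(-1/8701) - 24388*1/18312))/(-337842/7) = (-43140 + (18135/8701 - 871/654))*(-7/337842) = (-43140 + 4281719/5690454)*(-7/337842) = -245481903841/5690454*(-7/337842) = 245481903841/274639194324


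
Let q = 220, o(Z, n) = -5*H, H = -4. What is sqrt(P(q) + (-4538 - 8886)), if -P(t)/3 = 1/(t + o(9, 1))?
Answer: I*sqrt(5369605)/20 ≈ 115.86*I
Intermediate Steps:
o(Z, n) = 20 (o(Z, n) = -5*(-4) = 20)
P(t) = -3/(20 + t) (P(t) = -3/(t + 20) = -3/(20 + t))
sqrt(P(q) + (-4538 - 8886)) = sqrt(-3/(20 + 220) + (-4538 - 8886)) = sqrt(-3/240 - 13424) = sqrt(-3*1/240 - 13424) = sqrt(-1/80 - 13424) = sqrt(-1073921/80) = I*sqrt(5369605)/20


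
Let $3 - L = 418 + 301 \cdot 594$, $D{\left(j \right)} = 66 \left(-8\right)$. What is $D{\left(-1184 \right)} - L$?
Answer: $178681$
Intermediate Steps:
$D{\left(j \right)} = -528$
$L = -179209$ ($L = 3 - \left(418 + 301 \cdot 594\right) = 3 - \left(418 + 178794\right) = 3 - 179212 = -179209$)
$D{\left(-1184 \right)} - L = -528 - -179209 = -528 + 179209 = 178681$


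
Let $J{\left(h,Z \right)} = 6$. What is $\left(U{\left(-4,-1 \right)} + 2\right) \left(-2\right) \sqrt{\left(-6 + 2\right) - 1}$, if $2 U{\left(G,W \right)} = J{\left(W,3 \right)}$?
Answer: $- 10 i \sqrt{5} \approx - 22.361 i$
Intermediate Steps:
$U{\left(G,W \right)} = 3$ ($U{\left(G,W \right)} = \frac{1}{2} \cdot 6 = 3$)
$\left(U{\left(-4,-1 \right)} + 2\right) \left(-2\right) \sqrt{\left(-6 + 2\right) - 1} = \left(3 + 2\right) \left(-2\right) \sqrt{\left(-6 + 2\right) - 1} = 5 \left(-2\right) \sqrt{-4 - 1} = - 10 \sqrt{-5} = - 10 i \sqrt{5}$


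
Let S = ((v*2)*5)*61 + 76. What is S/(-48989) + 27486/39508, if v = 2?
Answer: 647654643/967728706 ≈ 0.66925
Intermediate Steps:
S = 1296 (S = ((2*2)*5)*61 + 76 = (4*5)*61 + 76 = 20*61 + 76 = 1220 + 76 = 1296)
S/(-48989) + 27486/39508 = 1296/(-48989) + 27486/39508 = 1296*(-1/48989) + 27486*(1/39508) = -1296/48989 + 13743/19754 = 647654643/967728706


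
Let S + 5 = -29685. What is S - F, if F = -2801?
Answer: -26889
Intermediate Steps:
S = -29690 (S = -5 - 29685 = -29690)
S - F = -29690 - 1*(-2801) = -29690 + 2801 = -26889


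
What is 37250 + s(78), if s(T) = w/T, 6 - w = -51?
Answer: 968519/26 ≈ 37251.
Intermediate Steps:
w = 57 (w = 6 - 1*(-51) = 6 + 51 = 57)
s(T) = 57/T
37250 + s(78) = 37250 + 57/78 = 37250 + 57*(1/78) = 37250 + 19/26 = 968519/26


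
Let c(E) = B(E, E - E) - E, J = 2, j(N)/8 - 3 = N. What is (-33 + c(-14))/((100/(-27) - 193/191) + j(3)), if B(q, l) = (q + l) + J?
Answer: -159867/223225 ≈ -0.71617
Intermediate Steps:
j(N) = 24 + 8*N
B(q, l) = 2 + l + q (B(q, l) = (q + l) + 2 = (l + q) + 2 = 2 + l + q)
c(E) = 2 (c(E) = (2 + (E - E) + E) - E = (2 + 0 + E) - E = (2 + E) - E = 2)
(-33 + c(-14))/((100/(-27) - 193/191) + j(3)) = (-33 + 2)/((100/(-27) - 193/191) + (24 + 8*3)) = -31/((100*(-1/27) - 193*1/191) + (24 + 24)) = -31/((-100/27 - 193/191) + 48) = -31/(-24311/5157 + 48) = -31/223225/5157 = -31*5157/223225 = -159867/223225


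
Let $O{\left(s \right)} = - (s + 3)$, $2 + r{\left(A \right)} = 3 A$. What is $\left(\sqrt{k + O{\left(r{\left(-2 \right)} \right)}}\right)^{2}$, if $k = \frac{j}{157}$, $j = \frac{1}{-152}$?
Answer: $\frac{119319}{23864} \approx 5.0$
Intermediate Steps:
$j = - \frac{1}{152} \approx -0.0065789$
$r{\left(A \right)} = -2 + 3 A$
$O{\left(s \right)} = -3 - s$ ($O{\left(s \right)} = - (3 + s) = -3 - s$)
$k = - \frac{1}{23864}$ ($k = - \frac{1}{152 \cdot 157} = \left(- \frac{1}{152}\right) \frac{1}{157} = - \frac{1}{23864} \approx -4.1904 \cdot 10^{-5}$)
$\left(\sqrt{k + O{\left(r{\left(-2 \right)} \right)}}\right)^{2} = \left(\sqrt{- \frac{1}{23864} - \left(1 - 6\right)}\right)^{2} = \left(\sqrt{- \frac{1}{23864} - -5}\right)^{2} = \left(\sqrt{- \frac{1}{23864} + \left(-3 + 8\right)}\right)^{2} = \left(\sqrt{- \frac{1}{23864} + 5}\right)^{2} = \left(\sqrt{\frac{119319}{23864}}\right)^{2} = \left(\frac{\sqrt{711857154}}{11932}\right)^{2} = \frac{119319}{23864}$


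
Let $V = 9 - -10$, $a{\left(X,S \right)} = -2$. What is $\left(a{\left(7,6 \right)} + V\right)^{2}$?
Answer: $289$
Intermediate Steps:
$V = 19$ ($V = 9 + 10 = 19$)
$\left(a{\left(7,6 \right)} + V\right)^{2} = \left(-2 + 19\right)^{2} = 17^{2} = 289$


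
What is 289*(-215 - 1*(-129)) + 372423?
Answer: 347569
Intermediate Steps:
289*(-215 - 1*(-129)) + 372423 = 289*(-215 + 129) + 372423 = 289*(-86) + 372423 = -24854 + 372423 = 347569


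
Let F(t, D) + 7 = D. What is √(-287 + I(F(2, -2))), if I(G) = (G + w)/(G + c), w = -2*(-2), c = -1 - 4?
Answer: I*√56182/14 ≈ 16.931*I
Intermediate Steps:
F(t, D) = -7 + D
c = -5
w = 4
I(G) = (4 + G)/(-5 + G) (I(G) = (G + 4)/(G - 5) = (4 + G)/(-5 + G))
√(-287 + I(F(2, -2))) = √(-287 + (4 + (-7 - 2))/(-5 + (-7 - 2))) = √(-287 + (4 - 9)/(-5 - 9)) = √(-287 - 5/(-14)) = √(-287 - 1/14*(-5)) = √(-287 + 5/14) = √(-4013/14) = I*√56182/14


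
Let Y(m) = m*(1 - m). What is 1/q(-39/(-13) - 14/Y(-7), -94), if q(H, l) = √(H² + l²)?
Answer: 4*√141545/141545 ≈ 0.010632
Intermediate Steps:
1/q(-39/(-13) - 14/Y(-7), -94) = 1/(√((-39/(-13) - 14*(-1/(7*(1 - 1*(-7)))))² + (-94)²)) = 1/(√((-39*(-1/13) - 14*(-1/(7*(1 + 7))))² + 8836)) = 1/(√((3 - 14/((-7*8)))² + 8836)) = 1/(√((3 - 14/(-56))² + 8836)) = 1/(√((3 - 14*(-1/56))² + 8836)) = 1/(√((3 + ¼)² + 8836)) = 1/(√((13/4)² + 8836)) = 1/(√(169/16 + 8836)) = 1/(√(141545/16)) = 1/(√141545/4) = 4*√141545/141545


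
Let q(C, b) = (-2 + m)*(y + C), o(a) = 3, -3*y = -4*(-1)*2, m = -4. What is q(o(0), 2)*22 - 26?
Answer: -70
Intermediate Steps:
y = -8/3 (y = -(-4*(-1))*2/3 = -4*2/3 = -⅓*8 = -8/3 ≈ -2.6667)
q(C, b) = 16 - 6*C (q(C, b) = (-2 - 4)*(-8/3 + C) = -6*(-8/3 + C) = 16 - 6*C)
q(o(0), 2)*22 - 26 = (16 - 6*3)*22 - 26 = (16 - 18)*22 - 26 = -2*22 - 26 = -44 - 26 = -70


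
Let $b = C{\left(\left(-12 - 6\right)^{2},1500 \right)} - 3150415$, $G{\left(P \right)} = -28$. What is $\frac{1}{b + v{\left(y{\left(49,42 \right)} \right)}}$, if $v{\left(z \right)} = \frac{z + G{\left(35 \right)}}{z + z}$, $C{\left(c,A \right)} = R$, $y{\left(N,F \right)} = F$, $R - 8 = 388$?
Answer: $- \frac{6}{18900113} \approx -3.1746 \cdot 10^{-7}$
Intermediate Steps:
$R = 396$ ($R = 8 + 388 = 396$)
$C{\left(c,A \right)} = 396$
$v{\left(z \right)} = \frac{-28 + z}{2 z}$ ($v{\left(z \right)} = \frac{z - 28}{z + z} = \frac{-28 + z}{2 z}$)
$b = -3150019$ ($b = 396 - 3150415 = -3150019$)
$\frac{1}{b + v{\left(y{\left(49,42 \right)} \right)}} = \frac{1}{-3150019 + \frac{-28 + 42}{2 \cdot 42}} = \frac{1}{-3150019 + \frac{1}{2} \cdot \frac{1}{42} \cdot 14} = \frac{1}{-3150019 + \frac{1}{6}} = \frac{1}{- \frac{18900113}{6}} = - \frac{6}{18900113}$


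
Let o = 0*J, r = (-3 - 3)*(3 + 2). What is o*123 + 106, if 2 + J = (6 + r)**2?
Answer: 106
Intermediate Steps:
r = -30 (r = -6*5 = -30)
J = 574 (J = -2 + (6 - 30)**2 = -2 + (-24)**2 = -2 + 576 = 574)
o = 0 (o = 0*574 = 0)
o*123 + 106 = 0*123 + 106 = 0 + 106 = 106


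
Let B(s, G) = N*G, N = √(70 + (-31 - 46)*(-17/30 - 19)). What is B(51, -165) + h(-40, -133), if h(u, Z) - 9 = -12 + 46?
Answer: 43 - 11*√1418970/2 ≈ -6508.6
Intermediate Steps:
h(u, Z) = 43 (h(u, Z) = 9 + (-12 + 46) = 9 + 34 = 43)
N = √1418970/30 (N = √(70 - 77*(-17*1/30 - 19)) = √(70 - 77*(-17/30 - 19)) = √(70 - 77*(-587/30)) = √(70 + 45199/30) = √(47299/30) = √1418970/30 ≈ 39.707)
B(s, G) = G*√1418970/30 (B(s, G) = (√1418970/30)*G = G*√1418970/30)
B(51, -165) + h(-40, -133) = (1/30)*(-165)*√1418970 + 43 = -11*√1418970/2 + 43 = 43 - 11*√1418970/2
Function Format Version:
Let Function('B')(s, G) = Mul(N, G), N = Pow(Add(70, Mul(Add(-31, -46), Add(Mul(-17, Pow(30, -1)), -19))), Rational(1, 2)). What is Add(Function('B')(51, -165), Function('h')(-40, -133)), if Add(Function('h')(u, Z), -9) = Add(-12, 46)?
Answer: Add(43, Mul(Rational(-11, 2), Pow(1418970, Rational(1, 2)))) ≈ -6508.6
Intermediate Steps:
Function('h')(u, Z) = 43 (Function('h')(u, Z) = Add(9, Add(-12, 46)) = Add(9, 34) = 43)
N = Mul(Rational(1, 30), Pow(1418970, Rational(1, 2))) (N = Pow(Add(70, Mul(-77, Add(Mul(-17, Rational(1, 30)), -19))), Rational(1, 2)) = Pow(Add(70, Mul(-77, Add(Rational(-17, 30), -19))), Rational(1, 2)) = Pow(Add(70, Mul(-77, Rational(-587, 30))), Rational(1, 2)) = Pow(Add(70, Rational(45199, 30)), Rational(1, 2)) = Pow(Rational(47299, 30), Rational(1, 2)) = Mul(Rational(1, 30), Pow(1418970, Rational(1, 2))) ≈ 39.707)
Function('B')(s, G) = Mul(Rational(1, 30), G, Pow(1418970, Rational(1, 2))) (Function('B')(s, G) = Mul(Mul(Rational(1, 30), Pow(1418970, Rational(1, 2))), G) = Mul(Rational(1, 30), G, Pow(1418970, Rational(1, 2))))
Add(Function('B')(51, -165), Function('h')(-40, -133)) = Add(Mul(Rational(1, 30), -165, Pow(1418970, Rational(1, 2))), 43) = Add(Mul(Rational(-11, 2), Pow(1418970, Rational(1, 2))), 43) = Add(43, Mul(Rational(-11, 2), Pow(1418970, Rational(1, 2))))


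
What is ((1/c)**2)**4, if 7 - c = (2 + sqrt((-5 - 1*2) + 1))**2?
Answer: I/(81*(1646880*sqrt(6) + 11426161*I)) ≈ 9.6072e-10 + 3.3918e-10*I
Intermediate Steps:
c = 7 - (2 + I*sqrt(6))**2 (c = 7 - (2 + sqrt((-5 - 1*2) + 1))**2 = 7 - (2 + sqrt((-5 - 2) + 1))**2 = 7 - (2 + sqrt(-7 + 1))**2 = 7 - (2 + sqrt(-6))**2 = 7 - (2 + I*sqrt(6))**2 ≈ 9.0 - 9.798*I)
((1/c)**2)**4 = ((1/(9 - 4*I*sqrt(6)))**2)**4 = ((9 - 4*I*sqrt(6))**(-2))**4 = (9 - 4*I*sqrt(6))**(-8)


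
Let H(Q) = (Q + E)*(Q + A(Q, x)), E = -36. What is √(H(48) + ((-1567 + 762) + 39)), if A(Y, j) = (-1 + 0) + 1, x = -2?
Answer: I*√190 ≈ 13.784*I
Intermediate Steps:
A(Y, j) = 0 (A(Y, j) = -1 + 1 = 0)
H(Q) = Q*(-36 + Q) (H(Q) = (Q - 36)*(Q + 0) = (-36 + Q)*Q = Q*(-36 + Q))
√(H(48) + ((-1567 + 762) + 39)) = √(48*(-36 + 48) + ((-1567 + 762) + 39)) = √(48*12 + (-805 + 39)) = √(576 - 766) = √(-190) = I*√190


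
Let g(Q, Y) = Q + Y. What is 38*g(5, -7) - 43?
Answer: -119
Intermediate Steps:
38*g(5, -7) - 43 = 38*(5 - 7) - 43 = 38*(-2) - 43 = -76 - 43 = -119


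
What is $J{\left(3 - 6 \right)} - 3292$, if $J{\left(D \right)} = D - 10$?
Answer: $-3305$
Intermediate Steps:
$J{\left(D \right)} = -10 + D$
$J{\left(3 - 6 \right)} - 3292 = \left(-10 + \left(3 - 6\right)\right) - 3292 = \left(-10 - 3\right) - 3292 = -13 - 3292 = -3305$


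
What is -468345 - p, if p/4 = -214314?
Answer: 388911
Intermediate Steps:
p = -857256 (p = 4*(-214314) = -857256)
-468345 - p = -468345 - 1*(-857256) = -468345 + 857256 = 388911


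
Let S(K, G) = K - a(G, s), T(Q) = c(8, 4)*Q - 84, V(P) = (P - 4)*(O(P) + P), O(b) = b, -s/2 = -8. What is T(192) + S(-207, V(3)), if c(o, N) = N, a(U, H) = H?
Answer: 461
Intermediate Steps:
s = 16 (s = -2*(-8) = 16)
V(P) = 2*P*(-4 + P) (V(P) = (P - 4)*(P + P) = (-4 + P)*(2*P) = 2*P*(-4 + P))
T(Q) = -84 + 4*Q (T(Q) = 4*Q - 84 = -84 + 4*Q)
S(K, G) = -16 + K (S(K, G) = K - 1*16 = K - 16 = -16 + K)
T(192) + S(-207, V(3)) = (-84 + 4*192) + (-16 - 207) = (-84 + 768) - 223 = 684 - 223 = 461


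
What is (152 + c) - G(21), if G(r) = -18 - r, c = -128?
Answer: 63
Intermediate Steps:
(152 + c) - G(21) = (152 - 128) - (-18 - 1*21) = 24 - (-18 - 21) = 24 - 1*(-39) = 24 + 39 = 63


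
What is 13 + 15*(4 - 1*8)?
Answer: -47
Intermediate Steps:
13 + 15*(4 - 1*8) = 13 + 15*(4 - 8) = 13 + 15*(-4) = 13 - 60 = -47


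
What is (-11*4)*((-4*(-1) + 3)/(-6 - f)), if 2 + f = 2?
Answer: 154/3 ≈ 51.333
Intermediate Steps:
f = 0 (f = -2 + 2 = 0)
(-11*4)*((-4*(-1) + 3)/(-6 - f)) = (-11*4)*((-4*(-1) + 3)/(-6 - 1*0)) = -44*(4 + 3)/(-6 + 0) = -308/(-6) = -308*(-1)/6 = -44*(-7/6) = 154/3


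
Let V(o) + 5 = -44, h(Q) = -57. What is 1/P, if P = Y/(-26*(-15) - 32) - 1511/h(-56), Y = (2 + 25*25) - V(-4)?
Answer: 10203/289735 ≈ 0.035215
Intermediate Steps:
V(o) = -49 (V(o) = -5 - 44 = -49)
Y = 676 (Y = (2 + 25*25) - 1*(-49) = (2 + 625) + 49 = 627 + 49 = 676)
P = 289735/10203 (P = 676/(-26*(-15) - 32) - 1511/(-57) = 676/(390 - 32) - 1511*(-1/57) = 676/358 + 1511/57 = 676*(1/358) + 1511/57 = 338/179 + 1511/57 = 289735/10203 ≈ 28.397)
1/P = 1/(289735/10203) = 10203/289735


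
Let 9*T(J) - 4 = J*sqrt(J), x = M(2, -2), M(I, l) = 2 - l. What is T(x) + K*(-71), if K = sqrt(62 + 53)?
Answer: 4/3 - 71*sqrt(115) ≈ -760.06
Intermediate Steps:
K = sqrt(115) ≈ 10.724
x = 4 (x = 2 - 1*(-2) = 2 + 2 = 4)
T(J) = 4/9 + J**(3/2)/9 (T(J) = 4/9 + (J*sqrt(J))/9 = 4/9 + J**(3/2)/9)
T(x) + K*(-71) = (4/9 + 4**(3/2)/9) + sqrt(115)*(-71) = (4/9 + (1/9)*8) - 71*sqrt(115) = (4/9 + 8/9) - 71*sqrt(115) = 4/3 - 71*sqrt(115)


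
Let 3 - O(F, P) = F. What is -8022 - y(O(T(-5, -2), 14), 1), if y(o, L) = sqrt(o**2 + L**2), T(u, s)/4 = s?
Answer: -8022 - sqrt(122) ≈ -8033.0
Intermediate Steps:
T(u, s) = 4*s
O(F, P) = 3 - F
y(o, L) = sqrt(L**2 + o**2)
-8022 - y(O(T(-5, -2), 14), 1) = -8022 - sqrt(1**2 + (3 - 4*(-2))**2) = -8022 - sqrt(1 + (3 - 1*(-8))**2) = -8022 - sqrt(1 + (3 + 8)**2) = -8022 - sqrt(1 + 11**2) = -8022 - sqrt(1 + 121) = -8022 - sqrt(122)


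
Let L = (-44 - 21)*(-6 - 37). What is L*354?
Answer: 989430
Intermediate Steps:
L = 2795 (L = -65*(-43) = 2795)
L*354 = 2795*354 = 989430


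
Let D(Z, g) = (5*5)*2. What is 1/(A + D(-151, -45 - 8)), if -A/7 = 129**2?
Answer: -1/116437 ≈ -8.5883e-6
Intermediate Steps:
D(Z, g) = 50 (D(Z, g) = 25*2 = 50)
A = -116487 (A = -7*129**2 = -7*16641 = -116487)
1/(A + D(-151, -45 - 8)) = 1/(-116487 + 50) = 1/(-116437) = -1/116437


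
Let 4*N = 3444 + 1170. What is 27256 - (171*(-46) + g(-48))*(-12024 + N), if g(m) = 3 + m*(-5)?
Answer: -165677131/2 ≈ -8.2839e+7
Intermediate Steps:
N = 2307/2 (N = (3444 + 1170)/4 = (1/4)*4614 = 2307/2 ≈ 1153.5)
g(m) = 3 - 5*m
27256 - (171*(-46) + g(-48))*(-12024 + N) = 27256 - (171*(-46) + (3 - 5*(-48)))*(-12024 + 2307/2) = 27256 - (-7866 + (3 + 240))*(-21741)/2 = 27256 - (-7866 + 243)*(-21741)/2 = 27256 - (-7623)*(-21741)/2 = 27256 - 1*165731643/2 = 27256 - 165731643/2 = -165677131/2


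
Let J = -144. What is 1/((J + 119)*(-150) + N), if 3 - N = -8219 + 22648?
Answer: -1/10676 ≈ -9.3668e-5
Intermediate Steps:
N = -14426 (N = 3 - (-8219 + 22648) = 3 - 1*14429 = 3 - 14429 = -14426)
1/((J + 119)*(-150) + N) = 1/((-144 + 119)*(-150) - 14426) = 1/(-25*(-150) - 14426) = 1/(3750 - 14426) = 1/(-10676) = -1/10676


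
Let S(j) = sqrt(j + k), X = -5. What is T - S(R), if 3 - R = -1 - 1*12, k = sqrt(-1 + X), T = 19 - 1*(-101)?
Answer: 120 - sqrt(16 + I*sqrt(6)) ≈ 115.99 - 0.3053*I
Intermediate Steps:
T = 120 (T = 19 + 101 = 120)
k = I*sqrt(6) (k = sqrt(-1 - 5) = sqrt(-6) = I*sqrt(6) ≈ 2.4495*I)
R = 16 (R = 3 - (-1 - 1*12) = 3 - (-1 - 12) = 3 - 1*(-13) = 3 + 13 = 16)
S(j) = sqrt(j + I*sqrt(6))
T - S(R) = 120 - sqrt(16 + I*sqrt(6))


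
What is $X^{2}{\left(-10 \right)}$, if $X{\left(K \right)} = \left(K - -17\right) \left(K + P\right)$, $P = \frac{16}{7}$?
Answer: $2916$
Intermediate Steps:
$P = \frac{16}{7}$ ($P = 16 \cdot \frac{1}{7} = \frac{16}{7} \approx 2.2857$)
$X{\left(K \right)} = \left(17 + K\right) \left(\frac{16}{7} + K\right)$ ($X{\left(K \right)} = \left(K - -17\right) \left(K + \frac{16}{7}\right) = \left(K + 17\right) \left(\frac{16}{7} + K\right) = \left(17 + K\right) \left(\frac{16}{7} + K\right)$)
$X^{2}{\left(-10 \right)} = \left(\frac{272}{7} + \left(-10\right)^{2} + \frac{135}{7} \left(-10\right)\right)^{2} = \left(\frac{272}{7} + 100 - \frac{1350}{7}\right)^{2} = \left(-54\right)^{2} = 2916$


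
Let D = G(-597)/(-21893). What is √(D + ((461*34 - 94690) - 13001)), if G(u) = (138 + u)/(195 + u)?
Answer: I*√791932599967712434/2933662 ≈ 303.34*I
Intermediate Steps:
G(u) = (138 + u)/(195 + u)
D = -153/2933662 (D = ((138 - 597)/(195 - 597))/(-21893) = (-459/(-402))*(-1/21893) = -1/402*(-459)*(-1/21893) = (153/134)*(-1/21893) = -153/2933662 ≈ -5.2153e-5)
√(D + ((461*34 - 94690) - 13001)) = √(-153/2933662 + ((461*34 - 94690) - 13001)) = √(-153/2933662 + ((15674 - 94690) - 13001)) = √(-153/2933662 + (-79016 - 13001)) = √(-153/2933662 - 92017) = √(-269946776407/2933662) = I*√791932599967712434/2933662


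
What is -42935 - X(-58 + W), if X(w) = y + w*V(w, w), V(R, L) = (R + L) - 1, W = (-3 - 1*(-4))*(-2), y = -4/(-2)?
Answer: -50197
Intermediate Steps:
y = 2 (y = -4*(-½) = 2)
W = -2 (W = (-3 + 4)*(-2) = 1*(-2) = -2)
V(R, L) = -1 + L + R (V(R, L) = (L + R) - 1 = -1 + L + R)
X(w) = 2 + w*(-1 + 2*w) (X(w) = 2 + w*(-1 + w + w) = 2 + w*(-1 + 2*w))
-42935 - X(-58 + W) = -42935 - (2 + (-58 - 2)*(-1 + 2*(-58 - 2))) = -42935 - (2 - 60*(-1 + 2*(-60))) = -42935 - (2 - 60*(-1 - 120)) = -42935 - (2 - 60*(-121)) = -42935 - (2 + 7260) = -42935 - 1*7262 = -42935 - 7262 = -50197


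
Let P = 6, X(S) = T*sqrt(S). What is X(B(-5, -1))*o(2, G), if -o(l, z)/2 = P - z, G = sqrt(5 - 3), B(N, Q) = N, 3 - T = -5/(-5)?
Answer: 4*I*sqrt(5)*(-6 + sqrt(2)) ≈ -41.017*I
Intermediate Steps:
T = 2 (T = 3 - (-5)/(-5) = 3 - (-5)*(-1)/5 = 3 - 1*1 = 3 - 1 = 2)
X(S) = 2*sqrt(S)
G = sqrt(2) ≈ 1.4142
o(l, z) = -12 + 2*z (o(l, z) = -2*(6 - z) = -12 + 2*z)
X(B(-5, -1))*o(2, G) = (2*sqrt(-5))*(-12 + 2*sqrt(2)) = (2*(I*sqrt(5)))*(-12 + 2*sqrt(2)) = (2*I*sqrt(5))*(-12 + 2*sqrt(2)) = 2*I*sqrt(5)*(-12 + 2*sqrt(2))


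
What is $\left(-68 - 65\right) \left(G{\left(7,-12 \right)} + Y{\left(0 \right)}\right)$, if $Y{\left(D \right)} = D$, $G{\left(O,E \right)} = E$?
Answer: $1596$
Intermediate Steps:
$\left(-68 - 65\right) \left(G{\left(7,-12 \right)} + Y{\left(0 \right)}\right) = \left(-68 - 65\right) \left(-12 + 0\right) = \left(-68 - 65\right) \left(-12\right) = \left(-133\right) \left(-12\right) = 1596$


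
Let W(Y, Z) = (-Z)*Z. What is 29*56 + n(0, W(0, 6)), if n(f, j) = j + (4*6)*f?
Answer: 1588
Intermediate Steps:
W(Y, Z) = -Z²
n(f, j) = j + 24*f
29*56 + n(0, W(0, 6)) = 29*56 + (-1*6² + 24*0) = 1624 + (-1*36 + 0) = 1624 + (-36 + 0) = 1624 - 36 = 1588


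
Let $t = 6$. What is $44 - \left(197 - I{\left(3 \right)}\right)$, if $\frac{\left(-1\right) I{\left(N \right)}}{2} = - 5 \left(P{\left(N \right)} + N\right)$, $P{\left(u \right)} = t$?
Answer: $-63$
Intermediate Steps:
$P{\left(u \right)} = 6$
$I{\left(N \right)} = 60 + 10 N$ ($I{\left(N \right)} = - 2 \left(- 5 \left(6 + N\right)\right) = - 2 \left(-30 - 5 N\right) = 60 + 10 N$)
$44 - \left(197 - I{\left(3 \right)}\right) = 44 - \left(197 - \left(60 + 10 \cdot 3\right)\right) = 44 - \left(197 - \left(60 + 30\right)\right) = 44 - \left(197 - 90\right) = 44 - 107 = -63$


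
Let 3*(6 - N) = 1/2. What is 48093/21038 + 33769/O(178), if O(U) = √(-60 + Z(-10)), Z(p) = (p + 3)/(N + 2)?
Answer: 48093/21038 - 33769*I*√14946/954 ≈ 2.286 - 4327.5*I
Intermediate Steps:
N = 35/6 (N = 6 - ⅓/2 = 6 - ⅓*½ = 6 - ⅙ = 35/6 ≈ 5.8333)
Z(p) = 18/47 + 6*p/47 (Z(p) = (p + 3)/(35/6 + 2) = (3 + p)/(47/6) = (3 + p)*(6/47) = 18/47 + 6*p/47)
O(U) = 3*I*√14946/47 (O(U) = √(-60 + (18/47 + (6/47)*(-10))) = √(-60 + (18/47 - 60/47)) = √(-60 - 42/47) = √(-2862/47) = 3*I*√14946/47)
48093/21038 + 33769/O(178) = 48093/21038 + 33769/((3*I*√14946/47)) = 48093*(1/21038) + 33769*(-I*√14946/954) = 48093/21038 - 33769*I*√14946/954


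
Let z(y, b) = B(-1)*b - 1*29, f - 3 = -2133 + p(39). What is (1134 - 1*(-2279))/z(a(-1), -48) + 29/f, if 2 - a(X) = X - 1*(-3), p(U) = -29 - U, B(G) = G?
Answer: 7501223/41762 ≈ 179.62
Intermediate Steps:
a(X) = -1 - X (a(X) = 2 - (X - 1*(-3)) = 2 - (X + 3) = 2 - (3 + X) = 2 + (-3 - X) = -1 - X)
f = -2198 (f = 3 + (-2133 + (-29 - 1*39)) = 3 + (-2133 + (-29 - 39)) = 3 + (-2133 - 68) = 3 - 2201 = -2198)
z(y, b) = -29 - b (z(y, b) = -b - 1*29 = -b - 29 = -29 - b)
(1134 - 1*(-2279))/z(a(-1), -48) + 29/f = (1134 - 1*(-2279))/(-29 - 1*(-48)) + 29/(-2198) = (1134 + 2279)/(-29 + 48) + 29*(-1/2198) = 3413/19 - 29/2198 = 7501223/41762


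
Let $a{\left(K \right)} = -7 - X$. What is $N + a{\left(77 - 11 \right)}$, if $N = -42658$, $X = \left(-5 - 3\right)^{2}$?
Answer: $-42729$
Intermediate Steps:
$X = 64$ ($X = \left(-8\right)^{2} = 64$)
$a{\left(K \right)} = -71$ ($a{\left(K \right)} = -7 - 64 = -71$)
$N + a{\left(77 - 11 \right)} = -42658 - 71 = -42729$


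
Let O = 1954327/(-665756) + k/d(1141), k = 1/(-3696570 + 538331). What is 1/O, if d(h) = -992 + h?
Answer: -44755695426988/131380361634079 ≈ -0.34066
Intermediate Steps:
k = -1/3158239 (k = 1/(-3158239) = -1/3158239 ≈ -3.1663e-7)
O = -131380361634079/44755695426988 (O = 1954327/(-665756) - 1/(3158239*(-992 + 1141)) = 1954327*(-1/665756) - 1/3158239/149 = -1954327/665756 - 1/3158239*1/149 = -1954327/665756 - 1/470577611 = -131380361634079/44755695426988 ≈ -2.9355)
1/O = 1/(-131380361634079/44755695426988) = -44755695426988/131380361634079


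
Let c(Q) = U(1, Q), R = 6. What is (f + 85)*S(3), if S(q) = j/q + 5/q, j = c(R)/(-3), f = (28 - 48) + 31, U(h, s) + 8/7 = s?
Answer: 2272/21 ≈ 108.19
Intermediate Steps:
U(h, s) = -8/7 + s
c(Q) = -8/7 + Q
f = 11 (f = -20 + 31 = 11)
j = -34/21 (j = (-8/7 + 6)/(-3) = (34/7)*(-⅓) = -34/21 ≈ -1.6190)
S(q) = 71/(21*q) (S(q) = -34/(21*q) + 5/q = 71/(21*q))
(f + 85)*S(3) = (11 + 85)*((71/21)/3) = 96*((71/21)*(⅓)) = 96*(71/63) = 2272/21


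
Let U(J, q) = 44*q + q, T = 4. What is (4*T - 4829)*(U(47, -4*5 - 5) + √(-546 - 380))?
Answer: 5414625 - 4813*I*√926 ≈ 5.4146e+6 - 1.4646e+5*I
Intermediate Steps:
U(J, q) = 45*q
(4*T - 4829)*(U(47, -4*5 - 5) + √(-546 - 380)) = (4*4 - 4829)*(45*(-4*5 - 5) + √(-546 - 380)) = (16 - 4829)*(45*(-20 - 5) + √(-926)) = -4813*(45*(-25) + I*√926) = -4813*(-1125 + I*√926) = 5414625 - 4813*I*√926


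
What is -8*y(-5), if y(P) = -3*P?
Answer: -120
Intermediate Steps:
-8*y(-5) = -(-24)*(-5) = -8*15 = -120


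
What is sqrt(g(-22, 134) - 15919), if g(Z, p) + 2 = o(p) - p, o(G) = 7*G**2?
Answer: sqrt(109637) ≈ 331.11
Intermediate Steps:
g(Z, p) = -2 - p + 7*p**2 (g(Z, p) = -2 + (7*p**2 - p) = -2 + (-p + 7*p**2) = -2 - p + 7*p**2)
sqrt(g(-22, 134) - 15919) = sqrt((-2 - 1*134 + 7*134**2) - 15919) = sqrt((-2 - 134 + 7*17956) - 15919) = sqrt((-2 - 134 + 125692) - 15919) = sqrt(125556 - 15919) = sqrt(109637)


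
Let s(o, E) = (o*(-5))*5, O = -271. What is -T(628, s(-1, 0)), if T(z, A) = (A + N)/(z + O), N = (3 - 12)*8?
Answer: 47/357 ≈ 0.13165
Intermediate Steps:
N = -72 (N = -9*8 = -72)
s(o, E) = -25*o (s(o, E) = -5*o*5 = -25*o)
T(z, A) = (-72 + A)/(-271 + z) (T(z, A) = (A - 72)/(z - 271) = (-72 + A)/(-271 + z))
-T(628, s(-1, 0)) = -(-72 - 25*(-1))/(-271 + 628) = -(-72 + 25)/357 = -(-47)/357 = -1*(-47/357) = 47/357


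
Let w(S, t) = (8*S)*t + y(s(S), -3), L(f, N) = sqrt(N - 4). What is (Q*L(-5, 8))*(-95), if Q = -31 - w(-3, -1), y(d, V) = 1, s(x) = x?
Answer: 10640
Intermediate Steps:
L(f, N) = sqrt(-4 + N)
w(S, t) = 1 + 8*S*t (w(S, t) = (8*S)*t + 1 = 8*S*t + 1 = 1 + 8*S*t)
Q = -56 (Q = -31 - (1 + 8*(-3)*(-1)) = -31 - (1 + 24) = -31 - 1*25 = -31 - 25 = -56)
(Q*L(-5, 8))*(-95) = -56*sqrt(-4 + 8)*(-95) = -56*sqrt(4)*(-95) = -56*2*(-95) = -112*(-95) = 10640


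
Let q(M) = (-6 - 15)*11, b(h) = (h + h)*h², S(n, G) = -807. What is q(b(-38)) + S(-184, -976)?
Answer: -1038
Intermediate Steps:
b(h) = 2*h³ (b(h) = (2*h)*h² = 2*h³)
q(M) = -231 (q(M) = -21*11 = -231)
q(b(-38)) + S(-184, -976) = -231 - 807 = -1038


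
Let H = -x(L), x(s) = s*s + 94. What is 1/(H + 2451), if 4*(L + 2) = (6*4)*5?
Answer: 1/1573 ≈ 0.00063573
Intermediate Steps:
L = 28 (L = -2 + ((6*4)*5)/4 = -2 + (24*5)/4 = -2 + (¼)*120 = -2 + 30 = 28)
x(s) = 94 + s² (x(s) = s² + 94 = 94 + s²)
H = -878 (H = -(94 + 28²) = -(94 + 784) = -1*878 = -878)
1/(H + 2451) = 1/(-878 + 2451) = 1/1573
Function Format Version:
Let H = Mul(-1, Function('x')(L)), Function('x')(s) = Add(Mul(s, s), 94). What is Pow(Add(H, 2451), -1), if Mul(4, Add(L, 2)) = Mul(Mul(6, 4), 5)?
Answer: Rational(1, 1573) ≈ 0.00063573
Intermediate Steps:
L = 28 (L = Add(-2, Mul(Rational(1, 4), Mul(Mul(6, 4), 5))) = Add(-2, Mul(Rational(1, 4), Mul(24, 5))) = Add(-2, Mul(Rational(1, 4), 120)) = Add(-2, 30) = 28)
Function('x')(s) = Add(94, Pow(s, 2)) (Function('x')(s) = Add(Pow(s, 2), 94) = Add(94, Pow(s, 2)))
H = -878 (H = Mul(-1, Add(94, Pow(28, 2))) = Mul(-1, Add(94, 784)) = Mul(-1, 878) = -878)
Pow(Add(H, 2451), -1) = Pow(Add(-878, 2451), -1) = Pow(1573, -1) = Rational(1, 1573)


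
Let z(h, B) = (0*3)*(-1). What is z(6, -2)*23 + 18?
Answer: 18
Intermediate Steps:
z(h, B) = 0 (z(h, B) = 0*(-1) = 0)
z(6, -2)*23 + 18 = 0*23 + 18 = 0 + 18 = 18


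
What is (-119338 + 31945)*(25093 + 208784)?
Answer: -20439212661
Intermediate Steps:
(-119338 + 31945)*(25093 + 208784) = -87393*233877 = -20439212661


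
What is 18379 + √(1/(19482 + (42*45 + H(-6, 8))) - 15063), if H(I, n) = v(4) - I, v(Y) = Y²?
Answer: 18379 + I*√6894383822474/21394 ≈ 18379.0 + 122.73*I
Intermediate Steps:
H(I, n) = 16 - I (H(I, n) = 4² - I = 16 - I)
18379 + √(1/(19482 + (42*45 + H(-6, 8))) - 15063) = 18379 + √(1/(19482 + (42*45 + (16 - 1*(-6)))) - 15063) = 18379 + √(1/(19482 + (1890 + (16 + 6))) - 15063) = 18379 + √(1/(19482 + (1890 + 22)) - 15063) = 18379 + √(1/(19482 + 1912) - 15063) = 18379 + √(1/21394 - 15063) = 18379 + √(-322257821/21394) = 18379 + I*√6894383822474/21394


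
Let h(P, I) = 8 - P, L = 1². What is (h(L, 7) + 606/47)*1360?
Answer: 1271600/47 ≈ 27055.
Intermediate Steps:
L = 1
(h(L, 7) + 606/47)*1360 = ((8 - 1*1) + 606/47)*1360 = ((8 - 1) + 606*(1/47))*1360 = (7 + 606/47)*1360 = (935/47)*1360 = 1271600/47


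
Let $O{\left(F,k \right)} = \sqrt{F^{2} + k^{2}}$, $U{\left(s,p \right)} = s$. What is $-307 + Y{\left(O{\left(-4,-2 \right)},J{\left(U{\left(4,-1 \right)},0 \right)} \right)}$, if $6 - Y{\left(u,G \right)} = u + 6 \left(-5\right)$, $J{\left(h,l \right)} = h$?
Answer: $-271 - 2 \sqrt{5} \approx -275.47$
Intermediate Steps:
$Y{\left(u,G \right)} = 36 - u$ ($Y{\left(u,G \right)} = 6 - \left(u + 6 \left(-5\right)\right) = 6 - \left(u - 30\right) = 6 - \left(-30 + u\right) = 36 - u$)
$-307 + Y{\left(O{\left(-4,-2 \right)},J{\left(U{\left(4,-1 \right)},0 \right)} \right)} = -307 + \left(36 - \sqrt{\left(-4\right)^{2} + \left(-2\right)^{2}}\right) = -307 + \left(36 - \sqrt{16 + 4}\right) = -307 + \left(36 - \sqrt{20}\right) = -307 + \left(36 - 2 \sqrt{5}\right) = -271 - 2 \sqrt{5}$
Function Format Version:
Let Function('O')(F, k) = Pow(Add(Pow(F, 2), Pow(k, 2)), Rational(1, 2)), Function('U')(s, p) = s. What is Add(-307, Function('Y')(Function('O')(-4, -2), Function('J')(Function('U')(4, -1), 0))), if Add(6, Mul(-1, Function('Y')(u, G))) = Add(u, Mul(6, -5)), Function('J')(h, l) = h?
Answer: Add(-271, Mul(-2, Pow(5, Rational(1, 2)))) ≈ -275.47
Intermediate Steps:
Function('Y')(u, G) = Add(36, Mul(-1, u)) (Function('Y')(u, G) = Add(6, Mul(-1, Add(u, Mul(6, -5)))) = Add(6, Mul(-1, Add(u, -30))) = Add(6, Mul(-1, Add(-30, u))) = Add(6, Add(30, Mul(-1, u))) = Add(36, Mul(-1, u)))
Add(-307, Function('Y')(Function('O')(-4, -2), Function('J')(Function('U')(4, -1), 0))) = Add(-307, Add(36, Mul(-1, Pow(Add(Pow(-4, 2), Pow(-2, 2)), Rational(1, 2))))) = Add(-307, Add(36, Mul(-1, Pow(Add(16, 4), Rational(1, 2))))) = Add(-307, Add(36, Mul(-1, Pow(20, Rational(1, 2))))) = Add(-307, Add(36, Mul(-1, Mul(2, Pow(5, Rational(1, 2)))))) = Add(-307, Add(36, Mul(-2, Pow(5, Rational(1, 2))))) = Add(-271, Mul(-2, Pow(5, Rational(1, 2))))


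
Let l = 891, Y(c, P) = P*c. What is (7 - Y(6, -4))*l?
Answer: 27621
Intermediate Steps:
(7 - Y(6, -4))*l = (7 - (-4)*6)*891 = (7 - 1*(-24))*891 = (7 + 24)*891 = 31*891 = 27621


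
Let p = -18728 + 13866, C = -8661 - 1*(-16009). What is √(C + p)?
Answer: √2486 ≈ 49.860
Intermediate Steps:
C = 7348 (C = -8661 + 16009 = 7348)
p = -4862
√(C + p) = √(7348 - 4862) = √2486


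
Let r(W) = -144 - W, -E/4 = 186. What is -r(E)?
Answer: -600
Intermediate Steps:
E = -744 (E = -4*186 = -744)
-r(E) = -(-144 - 1*(-744)) = -(-144 + 744) = -1*600 = -600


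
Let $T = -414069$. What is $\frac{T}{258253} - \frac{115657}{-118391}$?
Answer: $- \frac{19153275758}{30574830923} \approx -0.62644$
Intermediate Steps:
$\frac{T}{258253} - \frac{115657}{-118391} = - \frac{414069}{258253} - \frac{115657}{-118391} = \left(-414069\right) \frac{1}{258253} - - \frac{115657}{118391} = - \frac{414069}{258253} + \frac{115657}{118391} = - \frac{19153275758}{30574830923}$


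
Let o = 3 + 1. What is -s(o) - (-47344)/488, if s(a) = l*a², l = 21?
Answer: -14578/61 ≈ -238.98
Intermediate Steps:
o = 4
s(a) = 21*a²
-s(o) - (-47344)/488 = -21*4² - (-47344)/488 = -21*16 - (-47344)/488 = -1*336 - 269*(-22/61) = -336 + 5918/61 = -14578/61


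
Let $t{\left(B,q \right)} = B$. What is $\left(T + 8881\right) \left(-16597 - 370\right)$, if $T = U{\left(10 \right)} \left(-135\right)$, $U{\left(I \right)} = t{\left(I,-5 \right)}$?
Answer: $-127778477$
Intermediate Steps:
$U{\left(I \right)} = I$
$T = -1350$ ($T = 10 \left(-135\right) = -1350$)
$\left(T + 8881\right) \left(-16597 - 370\right) = \left(-1350 + 8881\right) \left(-16597 - 370\right) = 7531 \left(-16967\right) = -127778477$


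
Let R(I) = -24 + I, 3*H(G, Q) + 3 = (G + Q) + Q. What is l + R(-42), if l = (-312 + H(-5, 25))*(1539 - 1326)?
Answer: -63540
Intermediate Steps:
H(G, Q) = -1 + G/3 + 2*Q/3 (H(G, Q) = -1 + ((G + Q) + Q)/3 = -1 + (G + 2*Q)/3 = -1 + (G/3 + 2*Q/3) = -1 + G/3 + 2*Q/3)
l = -63474 (l = (-312 + (-1 + (1/3)*(-5) + (2/3)*25))*(1539 - 1326) = (-312 + (-1 - 5/3 + 50/3))*213 = (-312 + 14)*213 = -298*213 = -63474)
l + R(-42) = -63474 + (-24 - 42) = -63474 - 66 = -63540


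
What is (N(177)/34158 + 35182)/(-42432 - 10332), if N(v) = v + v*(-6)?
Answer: -133527319/200256968 ≈ -0.66678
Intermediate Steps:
N(v) = -5*v (N(v) = v - 6*v = -5*v)
(N(177)/34158 + 35182)/(-42432 - 10332) = (-5*177/34158 + 35182)/(-42432 - 10332) = (-885*1/34158 + 35182)/(-52764) = (-295/11386 + 35182)*(-1/52764) = (400581957/11386)*(-1/52764) = -133527319/200256968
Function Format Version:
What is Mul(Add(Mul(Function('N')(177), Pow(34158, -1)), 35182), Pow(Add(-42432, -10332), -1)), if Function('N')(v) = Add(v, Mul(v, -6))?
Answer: Rational(-133527319, 200256968) ≈ -0.66678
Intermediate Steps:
Function('N')(v) = Mul(-5, v) (Function('N')(v) = Add(v, Mul(-6, v)) = Mul(-5, v))
Mul(Add(Mul(Function('N')(177), Pow(34158, -1)), 35182), Pow(Add(-42432, -10332), -1)) = Mul(Add(Mul(Mul(-5, 177), Pow(34158, -1)), 35182), Pow(Add(-42432, -10332), -1)) = Mul(Add(Mul(-885, Rational(1, 34158)), 35182), Pow(-52764, -1)) = Mul(Add(Rational(-295, 11386), 35182), Rational(-1, 52764)) = Mul(Rational(400581957, 11386), Rational(-1, 52764)) = Rational(-133527319, 200256968)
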